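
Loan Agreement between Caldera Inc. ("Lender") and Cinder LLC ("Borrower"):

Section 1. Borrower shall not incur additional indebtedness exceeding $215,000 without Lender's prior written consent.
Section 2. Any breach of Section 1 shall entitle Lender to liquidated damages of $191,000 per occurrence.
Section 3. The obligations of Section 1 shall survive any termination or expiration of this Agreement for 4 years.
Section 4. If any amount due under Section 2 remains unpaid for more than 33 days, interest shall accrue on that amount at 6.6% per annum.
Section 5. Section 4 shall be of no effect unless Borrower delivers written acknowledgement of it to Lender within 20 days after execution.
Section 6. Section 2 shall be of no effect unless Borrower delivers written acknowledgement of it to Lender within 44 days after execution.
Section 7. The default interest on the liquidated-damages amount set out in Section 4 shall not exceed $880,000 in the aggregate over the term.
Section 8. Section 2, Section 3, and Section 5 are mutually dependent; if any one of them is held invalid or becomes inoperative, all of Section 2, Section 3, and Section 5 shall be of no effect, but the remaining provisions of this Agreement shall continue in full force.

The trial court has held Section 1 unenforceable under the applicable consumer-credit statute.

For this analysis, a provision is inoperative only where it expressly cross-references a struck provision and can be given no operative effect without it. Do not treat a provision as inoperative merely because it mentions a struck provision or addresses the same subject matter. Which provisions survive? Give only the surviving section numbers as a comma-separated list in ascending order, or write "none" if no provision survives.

Section 1 is struck. Section 2 does nothing except set the liquidated-damages amount by reference to Section 1; with Section 1 gone it has no independent effect and is inoperative. Section 3 operates only by reference to Section 1, so it falls with Section 1. Section 4 operates only by reference to Section 2, so it falls with Section 2. The only function of Section 6 is the acknowledgement condition for Section 2, so it cannot stand once Section 2 is removed. The only function of Section 5 is the acknowledgement condition for Section 4, so it cannot stand once Section 4 is removed. Section 7 does nothing except set the aggregate cap on the default interest on the liquidated-damages amount by reference to Section 4; with Section 4 gone it has no independent effect and is inoperative. Section 8 declares Section 2, Section 3, and Section 5 mutually dependent; since one of them has fallen, all of them are of no effect. The remainder continues in force under Section 8. Only Section 8 remains in effect.

8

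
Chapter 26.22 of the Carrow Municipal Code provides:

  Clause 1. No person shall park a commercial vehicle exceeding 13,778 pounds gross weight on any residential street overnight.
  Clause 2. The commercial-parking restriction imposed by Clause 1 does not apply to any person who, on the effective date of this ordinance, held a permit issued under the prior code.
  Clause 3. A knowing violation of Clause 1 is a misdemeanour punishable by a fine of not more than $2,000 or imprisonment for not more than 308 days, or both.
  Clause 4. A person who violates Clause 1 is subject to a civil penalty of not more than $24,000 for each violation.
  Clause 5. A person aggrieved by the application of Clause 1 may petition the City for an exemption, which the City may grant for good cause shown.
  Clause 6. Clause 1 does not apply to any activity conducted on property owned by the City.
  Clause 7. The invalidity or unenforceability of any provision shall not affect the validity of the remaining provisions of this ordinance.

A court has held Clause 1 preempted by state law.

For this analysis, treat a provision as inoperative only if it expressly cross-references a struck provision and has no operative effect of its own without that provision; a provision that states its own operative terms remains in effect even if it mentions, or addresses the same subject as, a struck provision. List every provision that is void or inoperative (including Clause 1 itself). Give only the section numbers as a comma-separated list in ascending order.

1, 2, 3, 4, 5, 6

Clause 1 is struck. Clause 2 operates only by reference to Clause 1, so it falls with Clause 1. Clause 3 has no operative effect of its own apart from Clause 1 and is therefore inoperative. Clause 4 has no operative effect of its own apart from Clause 1 and is therefore inoperative. Clause 5 operates only by reference to Clause 1, so it falls with Clause 1. The only function of Clause 6 is the public-property exemption from Clause 1, so it cannot stand once Clause 1 is removed. Under the severability clause in Clause 7, the remaining provisions continue in force. Only Clause 7 remains in effect.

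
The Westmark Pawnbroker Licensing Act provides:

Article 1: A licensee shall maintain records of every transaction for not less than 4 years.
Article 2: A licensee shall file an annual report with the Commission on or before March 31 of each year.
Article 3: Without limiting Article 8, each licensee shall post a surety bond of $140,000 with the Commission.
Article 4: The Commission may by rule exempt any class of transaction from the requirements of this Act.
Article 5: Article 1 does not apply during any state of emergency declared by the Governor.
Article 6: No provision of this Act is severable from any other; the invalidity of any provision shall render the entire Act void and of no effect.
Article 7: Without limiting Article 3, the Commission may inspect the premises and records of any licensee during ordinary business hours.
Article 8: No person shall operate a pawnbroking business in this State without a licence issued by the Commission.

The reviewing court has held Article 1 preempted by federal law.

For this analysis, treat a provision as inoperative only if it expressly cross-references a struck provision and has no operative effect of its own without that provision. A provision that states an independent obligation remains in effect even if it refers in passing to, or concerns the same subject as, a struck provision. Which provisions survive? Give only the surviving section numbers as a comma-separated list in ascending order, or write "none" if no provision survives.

Article 1 is struck. The only function of Article 5 is the emergency suspension of Article 1, so it cannot stand once Article 1 is removed. Article 6 provides that the Act is not severable, so the invalidity of any one provision voids the entire Act. No provision of the Act survives.

none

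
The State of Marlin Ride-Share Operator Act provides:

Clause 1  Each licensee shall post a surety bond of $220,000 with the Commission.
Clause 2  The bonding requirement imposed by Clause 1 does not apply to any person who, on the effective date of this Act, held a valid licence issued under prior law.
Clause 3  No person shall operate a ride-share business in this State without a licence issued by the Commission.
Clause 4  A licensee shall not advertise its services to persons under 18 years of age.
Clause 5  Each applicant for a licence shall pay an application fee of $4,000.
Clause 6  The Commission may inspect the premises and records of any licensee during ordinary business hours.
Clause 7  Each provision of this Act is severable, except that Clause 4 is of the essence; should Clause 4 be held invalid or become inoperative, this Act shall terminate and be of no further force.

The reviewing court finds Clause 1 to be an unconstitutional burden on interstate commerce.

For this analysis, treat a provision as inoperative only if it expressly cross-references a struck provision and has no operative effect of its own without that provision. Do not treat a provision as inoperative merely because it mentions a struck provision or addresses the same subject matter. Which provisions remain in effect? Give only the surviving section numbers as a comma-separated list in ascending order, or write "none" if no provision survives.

3, 4, 5, 6, 7

Clause 1 is struck. The only function of Clause 2 is the grandfather exemption from Clause 1, so it cannot stand once Clause 1 is removed. Clause 7 makes Clause 4 an essential term, but Clause 4 is unaffected, so the severability proviso in Clause 7 preserves the remaining provisions. That leaves Clause 3, Clause 4, Clause 5, Clause 6, and Clause 7 in effect.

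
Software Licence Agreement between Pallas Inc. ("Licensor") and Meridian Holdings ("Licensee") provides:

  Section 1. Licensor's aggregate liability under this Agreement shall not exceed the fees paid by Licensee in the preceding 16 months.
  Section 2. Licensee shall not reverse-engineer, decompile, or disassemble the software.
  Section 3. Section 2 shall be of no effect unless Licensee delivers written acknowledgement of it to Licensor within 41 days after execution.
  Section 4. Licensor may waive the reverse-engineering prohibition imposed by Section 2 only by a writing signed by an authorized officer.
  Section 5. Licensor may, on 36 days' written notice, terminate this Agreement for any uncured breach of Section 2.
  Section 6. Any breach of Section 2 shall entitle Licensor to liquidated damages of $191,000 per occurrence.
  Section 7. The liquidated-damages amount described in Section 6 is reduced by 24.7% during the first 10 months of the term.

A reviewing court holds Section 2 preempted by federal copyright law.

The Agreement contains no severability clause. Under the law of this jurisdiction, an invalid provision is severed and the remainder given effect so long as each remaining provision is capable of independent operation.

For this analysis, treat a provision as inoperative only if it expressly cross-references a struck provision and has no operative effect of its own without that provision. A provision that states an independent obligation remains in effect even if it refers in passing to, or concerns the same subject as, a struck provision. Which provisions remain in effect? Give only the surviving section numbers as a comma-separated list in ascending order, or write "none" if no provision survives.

Section 2 is struck. Section 3 merely fixes the acknowledgement condition for Section 2; with Section 2 gone it has nothing to operate on and falls away. The only function of Section 4 is the waiver condition for Section 2, so it cannot stand once Section 2 is removed. Section 5 has no operative effect of its own apart from Section 2 and is therefore inoperative. The whole of Section 6 is the liquidated-damages amount, defined by reference to Section 2, so Section 6 cannot stand once Section 2 is removed. Section 7 operates only by reference to Section 6, so it falls with Section 6. With no severability clause, the stated default rule severs what cannot stand and enforces each remaining provision that can operate on its own. Only Section 1 remains in effect.

1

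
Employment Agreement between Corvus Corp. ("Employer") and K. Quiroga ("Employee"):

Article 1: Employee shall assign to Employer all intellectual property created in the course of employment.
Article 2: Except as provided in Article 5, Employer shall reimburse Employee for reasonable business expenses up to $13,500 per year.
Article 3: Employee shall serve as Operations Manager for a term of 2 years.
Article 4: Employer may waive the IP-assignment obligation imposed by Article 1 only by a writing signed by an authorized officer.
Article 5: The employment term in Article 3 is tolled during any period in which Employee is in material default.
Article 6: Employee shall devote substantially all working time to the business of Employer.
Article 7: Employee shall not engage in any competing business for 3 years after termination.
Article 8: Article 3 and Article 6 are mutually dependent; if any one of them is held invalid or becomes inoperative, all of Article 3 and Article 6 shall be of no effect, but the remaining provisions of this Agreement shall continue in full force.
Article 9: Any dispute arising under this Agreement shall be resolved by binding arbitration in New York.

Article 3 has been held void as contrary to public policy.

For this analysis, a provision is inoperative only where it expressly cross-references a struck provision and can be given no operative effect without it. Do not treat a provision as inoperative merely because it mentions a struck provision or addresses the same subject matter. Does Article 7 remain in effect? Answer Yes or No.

Yes

Article 3 is struck. The whole of Article 5 is the tolling of the employment term, defined by reference to Article 3, so Article 5 cannot stand once Article 3 is removed. Although Article 2 refers to Article 5, its operative terms do not depend on Article 5, so it remains in effect. Article 8 declares Article 3 and Article 6 mutually dependent; since one of them has fallen, all of them are of no effect. That brings down Article 6 as well. The remainder continues in force under Article 8. The provisions still in force are Article 1, Article 2, Article 4, Article 7, Article 8, and Article 9. Article 7 is among the surviving provisions, so the answer is yes.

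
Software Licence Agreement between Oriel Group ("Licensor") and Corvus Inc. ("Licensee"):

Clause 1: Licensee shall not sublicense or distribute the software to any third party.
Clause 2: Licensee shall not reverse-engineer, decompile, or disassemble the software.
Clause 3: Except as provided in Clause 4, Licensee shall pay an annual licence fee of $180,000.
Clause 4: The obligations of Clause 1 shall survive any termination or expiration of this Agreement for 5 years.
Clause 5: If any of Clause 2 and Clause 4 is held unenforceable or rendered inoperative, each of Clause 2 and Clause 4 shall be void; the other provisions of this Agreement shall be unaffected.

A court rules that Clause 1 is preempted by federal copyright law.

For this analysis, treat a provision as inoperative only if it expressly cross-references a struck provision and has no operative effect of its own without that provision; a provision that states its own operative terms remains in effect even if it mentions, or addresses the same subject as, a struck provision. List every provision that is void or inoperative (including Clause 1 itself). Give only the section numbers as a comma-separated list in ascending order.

1, 2, 4

Clause 1 is struck. The only function of Clause 4 is the survival period for Clause 1, so it cannot stand once Clause 1 is removed. Although Clause 3 refers to Clause 4, its operative terms do not depend on Clause 4, so it remains in effect. Clause 5 declares Clause 2 and Clause 4 mutually dependent; since one of them has fallen, all of them are of no effect. That brings down Clause 2 as well. The remainder continues in force under Clause 5. Clause 3 and Clause 5 remain in effect.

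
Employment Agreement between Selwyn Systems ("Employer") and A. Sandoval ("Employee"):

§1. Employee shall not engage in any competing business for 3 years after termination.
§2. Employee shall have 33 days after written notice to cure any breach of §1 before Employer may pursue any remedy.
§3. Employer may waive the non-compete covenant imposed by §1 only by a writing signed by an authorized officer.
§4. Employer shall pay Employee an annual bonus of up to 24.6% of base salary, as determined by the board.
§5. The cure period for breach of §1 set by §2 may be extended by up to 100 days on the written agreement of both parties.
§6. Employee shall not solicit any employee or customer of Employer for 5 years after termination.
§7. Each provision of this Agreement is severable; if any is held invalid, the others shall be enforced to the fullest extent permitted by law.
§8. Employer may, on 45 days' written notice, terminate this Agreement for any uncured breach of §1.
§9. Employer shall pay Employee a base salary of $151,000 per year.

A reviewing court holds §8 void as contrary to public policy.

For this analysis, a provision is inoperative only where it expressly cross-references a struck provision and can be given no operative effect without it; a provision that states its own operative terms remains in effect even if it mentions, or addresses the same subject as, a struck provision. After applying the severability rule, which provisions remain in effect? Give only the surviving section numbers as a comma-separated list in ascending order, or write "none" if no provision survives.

1, 2, 3, 4, 5, 6, 7, 9

§8 is struck. No other provision's operative terms depend on §8. §7 is a severability clause and preserves every provision that can still be given independent effect. That leaves §1, §2, §3, §4, §5, §6, §7, and §9 in effect.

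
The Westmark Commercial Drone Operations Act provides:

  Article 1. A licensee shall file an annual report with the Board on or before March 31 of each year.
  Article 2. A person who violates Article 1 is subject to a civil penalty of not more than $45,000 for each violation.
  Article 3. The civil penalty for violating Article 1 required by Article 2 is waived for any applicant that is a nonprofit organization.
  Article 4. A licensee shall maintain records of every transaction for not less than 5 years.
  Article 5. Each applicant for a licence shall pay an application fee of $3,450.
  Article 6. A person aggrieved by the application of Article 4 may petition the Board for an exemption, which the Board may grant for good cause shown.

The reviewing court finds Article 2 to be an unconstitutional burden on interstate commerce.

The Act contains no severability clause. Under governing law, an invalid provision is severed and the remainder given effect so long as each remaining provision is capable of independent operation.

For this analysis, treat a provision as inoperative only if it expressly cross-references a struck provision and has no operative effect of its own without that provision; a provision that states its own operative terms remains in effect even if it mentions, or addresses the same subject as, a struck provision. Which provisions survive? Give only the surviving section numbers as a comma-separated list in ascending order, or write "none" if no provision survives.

Article 2 is struck. Article 3 does nothing except set the nonprofit waiver of the civil penalty for violating Article 1 by reference to Article 2; with Article 2 gone it has no independent effect and is inoperative. With no severability clause, the stated default rule severs what cannot stand and enforces each remaining provision that can operate on its own. Article 1, Article 4, Article 5, and Article 6 remain in effect.

1, 4, 5, 6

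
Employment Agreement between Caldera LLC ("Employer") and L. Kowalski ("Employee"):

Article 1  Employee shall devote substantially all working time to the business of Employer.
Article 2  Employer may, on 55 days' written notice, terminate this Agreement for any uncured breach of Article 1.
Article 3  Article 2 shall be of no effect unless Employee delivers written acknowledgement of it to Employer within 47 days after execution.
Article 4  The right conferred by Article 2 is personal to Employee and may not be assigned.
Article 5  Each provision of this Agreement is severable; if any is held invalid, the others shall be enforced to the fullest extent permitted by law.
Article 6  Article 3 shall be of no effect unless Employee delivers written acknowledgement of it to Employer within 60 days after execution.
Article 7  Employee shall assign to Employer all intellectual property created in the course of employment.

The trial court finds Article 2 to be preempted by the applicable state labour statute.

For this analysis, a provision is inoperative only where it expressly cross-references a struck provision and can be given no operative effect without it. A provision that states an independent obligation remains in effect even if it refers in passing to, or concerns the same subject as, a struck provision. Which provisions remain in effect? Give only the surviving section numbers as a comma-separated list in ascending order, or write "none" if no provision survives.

Article 2 is struck. Article 3 merely fixes the acknowledgement condition for Article 2; with Article 2 gone it has nothing to operate on and falls away. The only function of Article 4 is the non-assignment of Article 2, so it cannot stand once Article 2 is removed. Article 6 operates only by reference to Article 3, so it falls with Article 3. Under the severability clause in Article 5, the remaining provisions continue in force. That leaves Article 1, Article 5, and Article 7 in effect.

1, 5, 7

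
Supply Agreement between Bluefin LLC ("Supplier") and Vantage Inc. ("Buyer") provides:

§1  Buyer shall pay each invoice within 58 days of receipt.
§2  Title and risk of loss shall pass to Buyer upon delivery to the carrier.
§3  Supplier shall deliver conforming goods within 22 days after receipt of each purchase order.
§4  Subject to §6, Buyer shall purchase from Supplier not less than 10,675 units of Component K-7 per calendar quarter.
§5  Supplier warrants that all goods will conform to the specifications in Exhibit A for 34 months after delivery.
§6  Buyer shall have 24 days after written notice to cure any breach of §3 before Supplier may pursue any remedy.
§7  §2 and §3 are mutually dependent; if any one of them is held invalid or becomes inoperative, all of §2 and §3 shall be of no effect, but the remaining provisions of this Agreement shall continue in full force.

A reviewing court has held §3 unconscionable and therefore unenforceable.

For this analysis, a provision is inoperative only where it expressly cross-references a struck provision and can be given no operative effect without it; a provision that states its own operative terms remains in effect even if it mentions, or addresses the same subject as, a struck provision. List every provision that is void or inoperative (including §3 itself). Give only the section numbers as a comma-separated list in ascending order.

§3 is struck. §6 merely fixes the cure period for breach of §3; with §3 gone it has nothing to operate on and falls away. Although §4 refers to §6, its operative terms do not depend on §6, so it remains in effect. §7 declares §2 and §3 mutually dependent; since one of them has fallen, all of them are of no effect. That brings down §2 as well. The remainder continues in force under §7. That leaves §1, §4, §5, and §7 in effect.

2, 3, 6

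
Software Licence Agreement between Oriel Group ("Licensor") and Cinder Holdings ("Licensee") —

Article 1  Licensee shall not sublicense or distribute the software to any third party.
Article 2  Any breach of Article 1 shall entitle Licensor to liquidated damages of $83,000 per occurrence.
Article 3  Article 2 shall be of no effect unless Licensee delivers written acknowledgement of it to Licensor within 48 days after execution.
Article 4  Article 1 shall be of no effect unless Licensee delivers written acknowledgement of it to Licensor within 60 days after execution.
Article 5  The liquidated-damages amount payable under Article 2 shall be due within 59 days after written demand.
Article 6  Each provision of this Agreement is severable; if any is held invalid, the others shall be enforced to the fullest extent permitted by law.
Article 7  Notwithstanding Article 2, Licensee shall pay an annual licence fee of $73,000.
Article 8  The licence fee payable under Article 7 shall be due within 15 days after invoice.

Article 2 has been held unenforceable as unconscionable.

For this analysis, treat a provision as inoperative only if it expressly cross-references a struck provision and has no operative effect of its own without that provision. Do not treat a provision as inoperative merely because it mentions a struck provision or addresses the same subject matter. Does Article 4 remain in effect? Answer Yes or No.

Article 2 is struck. Article 3 has no operative effect of its own apart from Article 2 and is therefore inoperative. The whole of Article 5 is the payment deadline for the liquidated-damages amount, defined by reference to Article 2, so Article 5 cannot stand once Article 2 is removed. Although Article 7 refers to Article 2, its operative terms do not depend on Article 2, so it remains in effect. Article 6 is a severability clause and preserves every provision that can still be given independent effect. The provisions still in force are Article 1, Article 4, Article 6, Article 7, and Article 8. Article 4 is among the surviving provisions, so the answer is yes.

Yes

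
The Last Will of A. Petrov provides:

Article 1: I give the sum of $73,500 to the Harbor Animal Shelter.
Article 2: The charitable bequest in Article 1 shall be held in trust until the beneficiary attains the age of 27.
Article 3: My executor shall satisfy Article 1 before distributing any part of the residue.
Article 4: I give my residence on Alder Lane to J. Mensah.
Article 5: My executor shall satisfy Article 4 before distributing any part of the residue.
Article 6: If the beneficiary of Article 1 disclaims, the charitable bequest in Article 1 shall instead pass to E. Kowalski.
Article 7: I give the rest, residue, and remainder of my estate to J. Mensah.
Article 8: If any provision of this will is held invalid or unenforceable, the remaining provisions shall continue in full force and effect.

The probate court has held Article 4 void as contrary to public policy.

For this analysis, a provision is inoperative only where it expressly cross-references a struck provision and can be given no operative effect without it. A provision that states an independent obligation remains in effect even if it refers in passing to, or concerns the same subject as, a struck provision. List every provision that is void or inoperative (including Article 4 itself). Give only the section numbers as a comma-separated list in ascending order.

Article 4 is struck. Article 5 operates only by reference to Article 4, so it falls with Article 4. Under the severability clause in Article 8, the remaining provisions continue in force. That leaves Article 1, Article 2, Article 3, Article 6, Article 7, and Article 8 in effect.

4, 5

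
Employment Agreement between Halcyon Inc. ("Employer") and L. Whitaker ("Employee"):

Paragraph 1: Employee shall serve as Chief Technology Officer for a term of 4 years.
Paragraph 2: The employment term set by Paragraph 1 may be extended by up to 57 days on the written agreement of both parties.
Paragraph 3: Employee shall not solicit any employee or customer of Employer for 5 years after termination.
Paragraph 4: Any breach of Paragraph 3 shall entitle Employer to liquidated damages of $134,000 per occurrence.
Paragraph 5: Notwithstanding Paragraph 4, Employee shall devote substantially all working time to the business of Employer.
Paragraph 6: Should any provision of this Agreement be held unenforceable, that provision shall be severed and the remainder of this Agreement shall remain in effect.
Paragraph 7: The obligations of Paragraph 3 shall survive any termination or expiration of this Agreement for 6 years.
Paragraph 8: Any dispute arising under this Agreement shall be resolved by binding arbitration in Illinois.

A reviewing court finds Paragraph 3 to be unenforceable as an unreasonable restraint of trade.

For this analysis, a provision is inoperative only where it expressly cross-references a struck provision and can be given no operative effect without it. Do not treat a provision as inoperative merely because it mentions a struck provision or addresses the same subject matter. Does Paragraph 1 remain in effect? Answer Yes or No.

Yes

Paragraph 3 is struck. The whole of Paragraph 4 is the liquidated-damages amount, defined by reference to Paragraph 3, so Paragraph 4 cannot stand once Paragraph 3 is removed. Paragraph 7 operates only by reference to Paragraph 3, so it falls with Paragraph 3. Although Paragraph 5 refers to Paragraph 4, its operative terms do not depend on Paragraph 4, so it remains in effect. Paragraph 6 is a severability clause and preserves every provision that can still be given independent effect. That leaves Paragraph 1, Paragraph 2, Paragraph 5, Paragraph 6, and Paragraph 8 in effect. Paragraph 1 is among the surviving provisions, so the answer is yes.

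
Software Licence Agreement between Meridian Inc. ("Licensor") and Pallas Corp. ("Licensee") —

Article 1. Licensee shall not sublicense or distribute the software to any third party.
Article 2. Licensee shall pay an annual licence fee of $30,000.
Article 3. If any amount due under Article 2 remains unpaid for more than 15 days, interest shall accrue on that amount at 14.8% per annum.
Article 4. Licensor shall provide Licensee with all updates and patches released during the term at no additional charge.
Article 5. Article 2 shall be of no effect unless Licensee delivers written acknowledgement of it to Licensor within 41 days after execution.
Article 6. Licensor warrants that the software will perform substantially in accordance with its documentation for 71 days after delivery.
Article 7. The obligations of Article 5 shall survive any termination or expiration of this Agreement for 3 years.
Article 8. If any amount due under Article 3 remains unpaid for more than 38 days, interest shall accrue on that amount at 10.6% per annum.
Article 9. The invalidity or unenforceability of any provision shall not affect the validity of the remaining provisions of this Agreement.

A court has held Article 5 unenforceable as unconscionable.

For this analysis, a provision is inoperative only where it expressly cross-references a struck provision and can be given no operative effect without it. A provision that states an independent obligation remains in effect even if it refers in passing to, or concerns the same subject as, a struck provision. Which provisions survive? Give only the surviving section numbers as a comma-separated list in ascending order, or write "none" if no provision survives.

1, 2, 3, 4, 6, 8, 9

Article 5 is struck. The only function of Article 7 is the survival period for Article 5, so it cannot stand once Article 5 is removed. Article 9 is a severability clause and preserves every provision that can still be given independent effect. The provisions still in force are Article 1, Article 2, Article 3, Article 4, Article 6, Article 8, and Article 9.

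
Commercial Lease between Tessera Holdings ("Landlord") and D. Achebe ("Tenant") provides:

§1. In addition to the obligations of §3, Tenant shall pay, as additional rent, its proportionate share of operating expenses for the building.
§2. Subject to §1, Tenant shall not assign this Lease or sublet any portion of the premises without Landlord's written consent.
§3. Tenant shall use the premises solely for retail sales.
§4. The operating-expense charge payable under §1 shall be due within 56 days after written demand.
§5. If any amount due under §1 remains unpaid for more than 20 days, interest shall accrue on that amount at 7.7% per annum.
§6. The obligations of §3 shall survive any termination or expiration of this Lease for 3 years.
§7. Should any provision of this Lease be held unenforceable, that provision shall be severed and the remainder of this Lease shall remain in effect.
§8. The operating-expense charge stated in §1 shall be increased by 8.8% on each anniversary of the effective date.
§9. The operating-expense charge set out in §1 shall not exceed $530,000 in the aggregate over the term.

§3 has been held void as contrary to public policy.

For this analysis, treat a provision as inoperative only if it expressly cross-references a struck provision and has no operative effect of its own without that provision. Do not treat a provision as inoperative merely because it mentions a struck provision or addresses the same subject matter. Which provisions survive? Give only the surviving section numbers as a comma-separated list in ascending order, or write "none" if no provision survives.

1, 2, 4, 5, 7, 8, 9

§3 is struck. §6 has no operative effect of its own apart from §3 and is therefore inoperative. Although §1 refers to §3, its operative terms do not depend on §3, so it remains in effect. Under the severability clause in §7, the remaining provisions continue in force. The provisions still in force are §1, §2, §4, §5, §7, §8, and §9.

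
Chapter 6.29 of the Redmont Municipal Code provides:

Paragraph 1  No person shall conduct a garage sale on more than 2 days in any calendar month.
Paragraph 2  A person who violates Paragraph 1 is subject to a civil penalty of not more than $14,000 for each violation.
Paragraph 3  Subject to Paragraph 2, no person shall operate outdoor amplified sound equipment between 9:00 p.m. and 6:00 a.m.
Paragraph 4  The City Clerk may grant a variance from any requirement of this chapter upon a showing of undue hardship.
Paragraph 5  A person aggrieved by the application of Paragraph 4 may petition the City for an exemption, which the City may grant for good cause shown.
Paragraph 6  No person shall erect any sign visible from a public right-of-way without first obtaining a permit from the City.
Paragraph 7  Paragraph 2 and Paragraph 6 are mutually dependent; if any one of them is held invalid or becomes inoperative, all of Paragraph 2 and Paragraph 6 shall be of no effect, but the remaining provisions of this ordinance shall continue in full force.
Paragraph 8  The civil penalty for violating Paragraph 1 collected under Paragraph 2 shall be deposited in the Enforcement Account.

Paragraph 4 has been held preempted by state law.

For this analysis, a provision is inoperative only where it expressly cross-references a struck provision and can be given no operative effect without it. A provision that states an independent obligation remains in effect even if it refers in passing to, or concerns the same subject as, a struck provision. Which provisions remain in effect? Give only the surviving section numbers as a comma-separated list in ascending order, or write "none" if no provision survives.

1, 2, 3, 6, 7, 8

Paragraph 4 is struck. Paragraph 5 has no operative effect of its own apart from Paragraph 4 and is therefore inoperative. Paragraph 7 ties Paragraph 2 and Paragraph 6 together, but none of those is affected here; the remaining provisions continue in force under Paragraph 7. That leaves Paragraph 1, Paragraph 2, Paragraph 3, Paragraph 6, Paragraph 7, and Paragraph 8 in effect.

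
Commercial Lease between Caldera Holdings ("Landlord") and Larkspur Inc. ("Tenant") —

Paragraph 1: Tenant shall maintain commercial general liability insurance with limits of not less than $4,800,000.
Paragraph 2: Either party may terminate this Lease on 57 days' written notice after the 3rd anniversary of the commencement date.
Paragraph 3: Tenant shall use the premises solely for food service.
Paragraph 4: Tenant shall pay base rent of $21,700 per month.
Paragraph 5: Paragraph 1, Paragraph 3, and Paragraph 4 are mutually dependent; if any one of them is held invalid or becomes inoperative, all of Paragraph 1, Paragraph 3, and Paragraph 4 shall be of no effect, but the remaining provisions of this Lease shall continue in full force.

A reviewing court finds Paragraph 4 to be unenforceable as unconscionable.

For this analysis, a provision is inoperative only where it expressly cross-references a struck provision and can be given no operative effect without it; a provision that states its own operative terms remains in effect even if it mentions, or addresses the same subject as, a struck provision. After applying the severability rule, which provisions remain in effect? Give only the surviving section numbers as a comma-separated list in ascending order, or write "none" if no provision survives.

2, 5

Paragraph 4 is struck. No other provision's operative terms depend on Paragraph 4. Paragraph 5 declares Paragraph 1, Paragraph 3, and Paragraph 4 mutually dependent; since one of them has fallen, all of them are of no effect. That brings down Paragraph 1 and Paragraph 3 as well. The remainder continues in force under Paragraph 5. The provisions still in force are Paragraph 2 and Paragraph 5.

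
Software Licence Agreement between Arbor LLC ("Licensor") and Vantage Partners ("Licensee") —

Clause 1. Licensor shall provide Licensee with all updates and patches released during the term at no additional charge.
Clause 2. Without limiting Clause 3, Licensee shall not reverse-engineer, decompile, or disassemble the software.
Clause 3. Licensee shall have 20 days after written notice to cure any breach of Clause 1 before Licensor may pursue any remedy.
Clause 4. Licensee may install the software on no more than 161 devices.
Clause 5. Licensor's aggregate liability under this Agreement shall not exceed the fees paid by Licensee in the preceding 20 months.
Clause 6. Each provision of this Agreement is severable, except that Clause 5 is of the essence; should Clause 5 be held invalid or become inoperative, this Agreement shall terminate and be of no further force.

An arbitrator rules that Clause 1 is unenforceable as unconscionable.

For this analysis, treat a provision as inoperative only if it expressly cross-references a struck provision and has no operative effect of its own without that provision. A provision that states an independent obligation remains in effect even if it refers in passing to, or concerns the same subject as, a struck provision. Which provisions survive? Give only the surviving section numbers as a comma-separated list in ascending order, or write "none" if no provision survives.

Clause 1 is struck. Clause 3 merely fixes the cure period for breach of Clause 1; with Clause 1 gone it has nothing to operate on and falls away. Clause 2 mentions Clause 3 but its own obligation stands independently of Clause 3, so Clause 2 is not affected. Clause 6 makes Clause 5 an essential term, but Clause 5 is unaffected, so the severability proviso in Clause 6 preserves the remaining provisions. Clause 2, Clause 4, Clause 5, and Clause 6 remain in effect.

2, 4, 5, 6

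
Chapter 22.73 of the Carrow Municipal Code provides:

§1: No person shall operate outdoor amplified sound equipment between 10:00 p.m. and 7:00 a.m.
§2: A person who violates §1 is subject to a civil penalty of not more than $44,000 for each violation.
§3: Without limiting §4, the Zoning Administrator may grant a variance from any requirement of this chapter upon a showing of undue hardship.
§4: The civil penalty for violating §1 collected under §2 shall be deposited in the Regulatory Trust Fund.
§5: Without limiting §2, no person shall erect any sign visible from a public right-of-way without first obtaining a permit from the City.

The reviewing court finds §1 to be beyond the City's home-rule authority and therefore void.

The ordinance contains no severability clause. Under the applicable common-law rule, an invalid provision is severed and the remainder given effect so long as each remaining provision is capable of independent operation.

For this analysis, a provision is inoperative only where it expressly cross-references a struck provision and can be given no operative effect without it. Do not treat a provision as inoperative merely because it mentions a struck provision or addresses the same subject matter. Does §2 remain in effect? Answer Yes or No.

§1 is struck. §2 operates only by reference to §1, so it falls with §1. §4 has no operative effect of its own apart from §2 and is therefore inoperative. §5 mentions §2 but its own obligation stands independently of §2, so §5 is not affected. §3 mentions §4 but its own obligation stands independently of §4, so §3 is not affected. Under the stated default rule, only provisions that cannot operate independently fall away; the rest are enforced. §3 and §5 remain in effect. §2 is among the inoperative provisions, so the answer is no.

No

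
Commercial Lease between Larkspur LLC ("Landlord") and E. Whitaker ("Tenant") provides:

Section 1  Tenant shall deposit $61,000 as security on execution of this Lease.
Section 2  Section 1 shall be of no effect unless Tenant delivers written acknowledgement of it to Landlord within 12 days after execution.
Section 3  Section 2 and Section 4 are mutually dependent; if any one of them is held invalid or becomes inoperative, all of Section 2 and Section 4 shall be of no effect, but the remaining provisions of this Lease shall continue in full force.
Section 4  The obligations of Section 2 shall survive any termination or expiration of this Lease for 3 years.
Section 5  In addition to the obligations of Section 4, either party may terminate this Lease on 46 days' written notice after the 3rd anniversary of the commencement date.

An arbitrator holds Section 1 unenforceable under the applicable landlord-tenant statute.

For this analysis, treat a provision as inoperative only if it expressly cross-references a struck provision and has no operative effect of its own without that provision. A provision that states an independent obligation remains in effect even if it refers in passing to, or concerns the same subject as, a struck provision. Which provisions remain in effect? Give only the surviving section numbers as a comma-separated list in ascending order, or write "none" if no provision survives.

Section 1 is struck. Section 2 has no operative effect of its own apart from Section 1 and is therefore inoperative. Section 4 has no operative effect of its own apart from Section 2 and is therefore inoperative. Section 5 mentions Section 4 but its own obligation stands independently of Section 4, so Section 5 is not affected. Section 3 declares Section 2 and Section 4 mutually dependent; since one of them has fallen, all of them are of no effect. The remainder continues in force under Section 3. That leaves Section 3 and Section 5 in effect.

3, 5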